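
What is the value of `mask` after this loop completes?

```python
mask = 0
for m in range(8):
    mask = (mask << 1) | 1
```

Build 8 consecutive 1-bits: 0b11111111
`mask` takes the values: 0 → 1 → 3 → 7 → 15 → 31 → 63 → 127 → 255

Answer: 255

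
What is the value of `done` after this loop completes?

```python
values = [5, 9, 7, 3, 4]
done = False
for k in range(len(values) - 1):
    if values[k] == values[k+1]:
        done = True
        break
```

Check consecutive duplicates in [5, 9, 7, 3, 4]
`done` takes the values: False

Answer: False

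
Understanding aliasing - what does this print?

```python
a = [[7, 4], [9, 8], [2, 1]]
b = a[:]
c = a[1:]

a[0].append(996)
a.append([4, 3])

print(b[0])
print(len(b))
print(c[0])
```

Key concept: slice with nested mutation.
Step by step:
`a = [[7, 4], [9, 8], [2, 1]]` → a = [[7, 4], [9, 8], [2, 1]]
`b = a[:]` → b = [[7, 4], [9, 8], [2, 1]]
`c = a[1:]` → c = [[9, 8], [2, 1]]
`a[0].append(996)` → a = [[7, 4, 996], [9, 8], [2, 1]]; b = [[7, 4, 996], [9, 8], [2, 1]]
`a.append([4, 3])` → a = [[7, 4, 996], [9, 8], [2, 1], [4, 3]]
`print(b[0])` → prints [7, 4, 996]
`print(len(b))` → prints 3
`print(c[0])` → prints [9, 8]

Answer:
[7, 4, 996]
3
[9, 8]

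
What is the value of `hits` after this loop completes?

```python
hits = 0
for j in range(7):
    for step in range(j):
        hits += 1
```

Triangle number: 0+1+2+...+6
`hits` takes the values: 0 → 1 → 2 → 3 → 4 → 5 → 6 → 7 → 8 → 9 → 10 → 11 → 12 → 13 → 14 → 15 → 16 → 17 → 18 → 19 → 20 → 21

Answer: 21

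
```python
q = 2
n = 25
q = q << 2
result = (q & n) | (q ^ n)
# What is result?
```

Trace:
`q = 2` → q = 2
`n = 25` → n = 25
`q = q << 2` → q = 8
`result = (q & n) | (q ^ n)` → result = 25
So result = 25

Answer: 25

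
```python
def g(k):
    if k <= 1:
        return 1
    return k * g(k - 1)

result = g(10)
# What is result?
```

g(10) = 10 * 9 * 8 * 7 * 6 * 5 * 4 * 3 * 2 * 1 = 3628800

Answer: 3628800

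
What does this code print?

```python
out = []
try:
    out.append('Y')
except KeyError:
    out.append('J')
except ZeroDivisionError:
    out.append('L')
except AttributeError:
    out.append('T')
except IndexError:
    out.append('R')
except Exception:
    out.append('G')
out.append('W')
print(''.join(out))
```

Execution trace: 'Y' (try body, no exception) → 'W' (after the try/except). Output: YW

Answer: YW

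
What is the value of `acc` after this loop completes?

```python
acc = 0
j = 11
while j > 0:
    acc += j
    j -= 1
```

Sum 11 down to 1
`acc` takes the values: 0 → 11 → 21 → 30 → 38 → 45 → 51 → 56 → 60 → 63 → 65 → 66

Answer: 66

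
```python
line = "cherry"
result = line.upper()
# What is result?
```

Trace:
`line = "cherry"` → line = 'cherry'
`result = line.upper()` → result = 'CHERRY'
So result = 'CHERRY'

Answer: 'CHERRY'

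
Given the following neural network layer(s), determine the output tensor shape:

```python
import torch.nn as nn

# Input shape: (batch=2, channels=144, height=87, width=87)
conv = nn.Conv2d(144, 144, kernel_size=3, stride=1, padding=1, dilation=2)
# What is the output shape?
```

Input: (2, 144, 87, 87) -> Output: (2, 144, 85, 85)

Answer: (2, 144, 85, 85)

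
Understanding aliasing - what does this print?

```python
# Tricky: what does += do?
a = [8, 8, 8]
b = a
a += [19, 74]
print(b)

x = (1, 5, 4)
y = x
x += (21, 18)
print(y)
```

Key concept: += behavior differs for mutable vs immutable.
Step by step:
`a = [8, 8, 8]` → a = [8, 8, 8]
`b = a` → b = [8, 8, 8] (same object as a)
`a += [19, 74]` → a = [8, 8, 8, 19, 74] (same object as b); b = [8, 8, 8, 19, 74] (same object as a)
`print(b)` → prints [8, 8, 8, 19, 74]
`x = (1, 5, 4)` → x = (1, 5, 4)
`y = x` → y = (1, 5, 4)
`x += (21, 18)` → x = (1, 5, 4, 21, 18)
`print(y)` → prints (1, 5, 4)

Answer:
[8, 8, 8, 19, 74]
(1, 5, 4)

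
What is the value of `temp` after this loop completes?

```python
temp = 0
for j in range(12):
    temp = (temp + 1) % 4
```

Increment mod 4, 12 times = 0
`temp` takes the values: 0 → 1 → 2 → 3 → 0 → 1 → 2 → 3 → 0 → 1 → 2 → 3 → 0

Answer: 0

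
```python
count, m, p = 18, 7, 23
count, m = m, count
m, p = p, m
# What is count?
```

Trace:
`count, m, p = 18, 7, 23` → count = 18; m = 7; p = 23
`count, m = m, count` → count = 7; m = 18
`m, p = p, m` → m = 23; p = 18
So count = 7

Answer: 7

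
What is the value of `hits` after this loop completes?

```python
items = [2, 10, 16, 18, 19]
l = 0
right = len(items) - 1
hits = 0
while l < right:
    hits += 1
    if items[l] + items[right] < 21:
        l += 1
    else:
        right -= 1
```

Steps to find pair summing to 21
`hits` takes the values: 0 → 1 → 2 → 3 → 4

Answer: 4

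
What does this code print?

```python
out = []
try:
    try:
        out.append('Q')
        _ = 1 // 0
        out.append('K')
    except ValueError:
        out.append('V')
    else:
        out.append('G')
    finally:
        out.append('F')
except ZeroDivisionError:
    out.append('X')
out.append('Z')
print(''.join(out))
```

Execution trace: 'Q' (try body) → 'F' (finally) → 'X' (outer except ZeroDivisionError) → 'Z' (after the try/except). Output: QFXZ

Answer: QFXZ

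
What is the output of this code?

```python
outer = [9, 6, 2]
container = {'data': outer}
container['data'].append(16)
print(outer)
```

Key concept: dict holds reference to list.
Step by step:
`outer = [9, 6, 2]` → outer = [9, 6, 2]
`container = {'data': outer}` → container = {'data': [9, 6, 2]}
`container['data'].append(16)` → outer = [9, 6, 2, 16]; container = {'data': [9, 6, 2, 16]}
`print(outer)` → prints [9, 6, 2, 16]

Answer: [9, 6, 2, 16]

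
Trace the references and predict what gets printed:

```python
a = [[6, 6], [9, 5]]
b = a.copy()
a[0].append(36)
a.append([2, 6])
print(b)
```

Key concept: shallow copy with nested lists.
Step by step:
`a = [[6, 6], [9, 5]]` → a = [[6, 6], [9, 5]]
`b = a.copy()` → b = [[6, 6], [9, 5]]
`a[0].append(36)` → a = [[6, 6, 36], [9, 5]]; b = [[6, 6, 36], [9, 5]]
`a.append([2, 6])` → a = [[6, 6, 36], [9, 5], [2, 6]]
`print(b)` → prints [[6, 6, 36], [9, 5]]

Answer: [[6, 6, 36], [9, 5]]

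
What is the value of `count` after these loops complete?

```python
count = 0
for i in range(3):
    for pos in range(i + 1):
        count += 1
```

Triangle: 1 + 2 + ... + 3
`count` takes the values: 0 → 1 → 2 → 3 → 4 → 5 → 6

Answer: 6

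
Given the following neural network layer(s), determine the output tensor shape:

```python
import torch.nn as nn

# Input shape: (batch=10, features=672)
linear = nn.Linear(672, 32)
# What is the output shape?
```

Input: (10, 672) -> Output: (10, 32)

Answer: (10, 32)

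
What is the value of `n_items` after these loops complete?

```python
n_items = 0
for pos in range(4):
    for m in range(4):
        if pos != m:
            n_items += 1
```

4² - 4 (exclude diagonal)
`n_items` takes the values: 0 → 1 → 2 → 3 → 4 → 5 → 6 → 7 → 8 → 9 → 10 → 11 → 12

Answer: 12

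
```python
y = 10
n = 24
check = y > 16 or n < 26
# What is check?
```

Trace:
`y = 10` → y = 10
`n = 24` → n = 24
`check = y > 16 or n < 26` → check = True
So check = True

Answer: True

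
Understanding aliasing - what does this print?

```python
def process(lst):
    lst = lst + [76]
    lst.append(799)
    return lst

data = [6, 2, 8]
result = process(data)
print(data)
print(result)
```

Key concept: rebinding parameter vs mutation.
Step by step:
`data = [6, 2, 8]` → data = [6, 2, 8]
`result = process(data)` → result = [6, 2, 8, 76, 799]
`print(data)` → prints [6, 2, 8]
`print(result)` → prints [6, 2, 8, 76, 799]

Answer:
[6, 2, 8]
[6, 2, 8, 76, 799]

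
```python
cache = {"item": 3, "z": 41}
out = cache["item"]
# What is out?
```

Trace:
`cache = {"item": 3, "z": 41}` → cache = {'item': 3, 'z': 41}
`out = cache["item"]` → out = 3
So out = 3

Answer: 3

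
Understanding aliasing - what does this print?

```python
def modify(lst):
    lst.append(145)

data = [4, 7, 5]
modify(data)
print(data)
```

Key concept: function modifies passed list.
Step by step:
`data = [4, 7, 5]` → data = [4, 7, 5]
`modify(data)` → data = [4, 7, 5, 145]
`print(data)` → prints [4, 7, 5, 145]

Answer: [4, 7, 5, 145]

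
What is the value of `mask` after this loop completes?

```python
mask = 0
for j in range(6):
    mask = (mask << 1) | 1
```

Build 6 consecutive 1-bits: 0b111111
`mask` takes the values: 0 → 1 → 3 → 7 → 15 → 31 → 63

Answer: 63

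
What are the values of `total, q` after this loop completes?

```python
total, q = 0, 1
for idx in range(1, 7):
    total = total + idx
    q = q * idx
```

Sum and factorial of 1 to 6
`total, q` takes the values: (0, 1) → (1, 1) → (3, 1) → (3, 2) → (6, 2) → (6, 6) → (10, 6) → (10, 24) → (15, 24) → (15, 120) → (21, 120) → (21, 720)

Answer: 21, 720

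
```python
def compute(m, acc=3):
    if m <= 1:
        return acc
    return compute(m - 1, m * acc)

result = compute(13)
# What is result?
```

Accumulator trace (n, acc): (13, 3) -> (12, 39) -> (11, 468) -> (10, 5148) -> (9, 51480) -> (8, 463320) -> (7, 3706560) -> (6, 25945920) -> (5, 155675520) -> (4, 778377600) -> (3, 3113510400) -> (2, 9340531200) -> (1, 18681062400) -> return 18681062400

Answer: 18681062400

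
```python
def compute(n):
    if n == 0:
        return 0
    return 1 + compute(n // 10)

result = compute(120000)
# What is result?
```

Count of digits of 120000: 6

Answer: 6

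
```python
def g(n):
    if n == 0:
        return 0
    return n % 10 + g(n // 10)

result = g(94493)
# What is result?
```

Sum of digits of 94493: 3 + 9 + 4 + 4 + 9 = 29

Answer: 29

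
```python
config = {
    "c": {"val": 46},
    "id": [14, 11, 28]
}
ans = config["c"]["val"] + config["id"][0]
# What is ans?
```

Trace:
`config = { ...` → config = {'c': {'val': 46}, 'id': [14, 11, 28]}
`ans = config["c"]["val"] + config["id"][0]` → ans = 60
So ans = 60

Answer: 60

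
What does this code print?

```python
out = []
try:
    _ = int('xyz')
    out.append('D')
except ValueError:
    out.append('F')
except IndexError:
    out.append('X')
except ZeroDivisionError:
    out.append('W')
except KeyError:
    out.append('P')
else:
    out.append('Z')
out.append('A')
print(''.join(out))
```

Execution trace: 'F' (except ValueError) → 'A' (after the try/except). Output: FA

Answer: FA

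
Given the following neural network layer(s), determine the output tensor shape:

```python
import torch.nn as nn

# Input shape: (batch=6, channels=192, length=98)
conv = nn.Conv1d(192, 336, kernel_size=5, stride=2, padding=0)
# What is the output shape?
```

Input: (6, 192, 98) -> Output: (6, 336, 47)

Answer: (6, 336, 47)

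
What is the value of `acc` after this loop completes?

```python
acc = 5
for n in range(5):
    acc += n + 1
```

Start at 5, add 1 to 5 = 20
`acc` takes the values: 5 → 6 → 8 → 11 → 15 → 20

Answer: 20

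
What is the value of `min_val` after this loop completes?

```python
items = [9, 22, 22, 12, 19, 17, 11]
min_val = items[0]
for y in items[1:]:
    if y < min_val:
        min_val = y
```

Minimum of [9, 22, 22, 12, 19, 17, 11]
`min_val` takes the values: 9

Answer: 9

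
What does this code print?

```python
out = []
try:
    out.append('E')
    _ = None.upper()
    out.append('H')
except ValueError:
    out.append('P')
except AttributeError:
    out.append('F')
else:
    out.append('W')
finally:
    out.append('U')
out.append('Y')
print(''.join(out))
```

Execution trace: 'E' (try body) → 'F' (except AttributeError) → 'U' (finally) → 'Y' (after the try/except). Output: EFUY

Answer: EFUY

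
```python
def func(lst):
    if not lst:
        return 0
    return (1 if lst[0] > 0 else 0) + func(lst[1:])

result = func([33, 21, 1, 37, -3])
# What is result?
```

Count of positive elements in [33, 21, 1, 37, -3] = 4

Answer: 4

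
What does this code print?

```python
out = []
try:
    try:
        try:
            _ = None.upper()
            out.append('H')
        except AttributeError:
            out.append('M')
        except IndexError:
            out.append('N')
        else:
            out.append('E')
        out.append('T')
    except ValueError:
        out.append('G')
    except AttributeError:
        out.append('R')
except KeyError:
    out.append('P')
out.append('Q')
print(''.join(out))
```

Execution trace: 'M' (inner except AttributeError) → 'T' (try body, no exception) → 'Q' (after the try/except). Output: MTQ

Answer: MTQ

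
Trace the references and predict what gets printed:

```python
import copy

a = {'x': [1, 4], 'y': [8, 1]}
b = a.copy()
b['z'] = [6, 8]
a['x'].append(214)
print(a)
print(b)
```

Key concept: shallow copy of dict with mutable values.
Step by step:
`a = {'x': [1, 4], 'y': [8, 1]}` → a = {'x': [1, 4], 'y': [8, 1]}
`b = a.copy()` → b = {'x': [1, 4], 'y': [8, 1]}
`b['z'] = [6, 8]` → b = {'x': [1, 4], 'y': [8, 1], 'z': [6, 8]}
`a['x'].append(214)` → a = {'x': [1, 4, 214], 'y': [8, 1]}; b = {'x': [1, 4, 214], 'y': [8, 1], 'z': [6, 8]}
`print(a)` → prints {'x': [1, 4, 214], 'y': [8, 1]}
`print(b)` → prints {'x': [1, 4, 214], 'y': [8, 1], 'z': [6, 8]}

Answer:
{'x': [1, 4, 214], 'y': [8, 1]}
{'x': [1, 4, 214], 'y': [8, 1], 'z': [6, 8]}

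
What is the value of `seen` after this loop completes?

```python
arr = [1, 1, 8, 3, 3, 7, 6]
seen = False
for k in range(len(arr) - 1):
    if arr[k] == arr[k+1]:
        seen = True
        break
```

Check consecutive duplicates in [1, 1, 8, 3, 3, 7, 6]
`seen` takes the values: False → True

Answer: True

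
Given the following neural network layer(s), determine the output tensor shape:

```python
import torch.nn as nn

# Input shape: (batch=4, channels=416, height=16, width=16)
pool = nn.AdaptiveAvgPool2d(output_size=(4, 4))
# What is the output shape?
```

Input: (4, 416, 16, 16) -> Output: (4, 416, 4, 4)

Answer: (4, 416, 4, 4)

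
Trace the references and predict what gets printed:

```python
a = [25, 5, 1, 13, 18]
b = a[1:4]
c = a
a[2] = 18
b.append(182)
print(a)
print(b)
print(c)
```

Key concept: slice vs alias.
Step by step:
`a = [25, 5, 1, 13, 18]` → a = [25, 5, 1, 13, 18]
`b = a[1:4]` → b = [5, 1, 13]
`c = a` → c = [25, 5, 1, 13, 18] (same object as a)
`a[2] = 18` → a = [25, 5, 18, 13, 18] (same object as c); c = [25, 5, 18, 13, 18] (same object as a)
`b.append(182)` → b = [5, 1, 13, 182]
`print(a)` → prints [25, 5, 18, 13, 18]
`print(b)` → prints [5, 1, 13, 182]
`print(c)` → prints [25, 5, 18, 13, 18]

Answer:
[25, 5, 18, 13, 18]
[5, 1, 13, 182]
[25, 5, 18, 13, 18]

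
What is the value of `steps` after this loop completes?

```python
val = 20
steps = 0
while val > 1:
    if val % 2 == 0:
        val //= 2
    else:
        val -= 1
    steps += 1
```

Steps to reduce 20 to 1
`steps` takes the values: 0 → 1 → 2 → 3 → 4 → 5

Answer: 5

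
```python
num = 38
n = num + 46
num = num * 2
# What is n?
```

Trace:
`num = 38` → num = 38
`n = num + 46` → n = 84
`num = num * 2` → num = 76
So n = 84

Answer: 84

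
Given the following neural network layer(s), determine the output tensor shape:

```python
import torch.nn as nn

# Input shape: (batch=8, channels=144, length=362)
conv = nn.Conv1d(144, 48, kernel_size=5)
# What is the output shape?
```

Input: (8, 144, 362) -> Output: (8, 48, 358)

Answer: (8, 48, 358)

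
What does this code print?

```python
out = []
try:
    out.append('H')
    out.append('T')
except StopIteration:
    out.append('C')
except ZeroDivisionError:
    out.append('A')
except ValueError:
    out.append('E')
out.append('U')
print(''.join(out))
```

Execution trace: 'H' (try body) → 'T' (try body, no exception) → 'U' (after the try/except). Output: HTU

Answer: HTU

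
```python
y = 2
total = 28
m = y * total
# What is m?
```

Trace:
`y = 2` → y = 2
`total = 28` → total = 28
`m = y * total` → m = 56
So m = 56

Answer: 56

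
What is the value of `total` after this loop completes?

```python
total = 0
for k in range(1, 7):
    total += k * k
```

Sum of squares 1² to 6² = 91
`total` takes the values: 0 → 1 → 5 → 14 → 30 → 55 → 91

Answer: 91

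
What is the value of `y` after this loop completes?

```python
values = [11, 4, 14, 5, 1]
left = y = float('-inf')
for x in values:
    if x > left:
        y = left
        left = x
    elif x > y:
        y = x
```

Second largest (with repeats) in [11, 4, 14, 5, 1]
`y` takes the values: -inf → 4 → 11

Answer: 11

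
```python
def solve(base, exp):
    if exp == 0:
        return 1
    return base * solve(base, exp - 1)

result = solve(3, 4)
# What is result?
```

solve(3, 4) = 3 * 3 * 3 * 3 = 81

Answer: 81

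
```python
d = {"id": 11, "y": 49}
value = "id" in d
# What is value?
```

Trace:
`d = {"id": 11, "y": 49}` → d = {'id': 11, 'y': 49}
`value = "id" in d` → value = True
So value = True

Answer: True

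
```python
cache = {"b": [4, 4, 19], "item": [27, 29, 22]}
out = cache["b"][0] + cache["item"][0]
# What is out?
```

Trace:
`cache = {"b": [4, 4, 19], "item": [27, 29, 22]}` → cache = {'b': [4, 4, 19], 'item': [27, 29, 22]}
`out = cache["b"][0] + cache["item"][0]` → out = 31
So out = 31

Answer: 31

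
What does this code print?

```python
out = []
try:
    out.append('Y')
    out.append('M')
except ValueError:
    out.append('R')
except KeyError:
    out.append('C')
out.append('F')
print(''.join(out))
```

Execution trace: 'Y' (try body) → 'M' (try body, no exception) → 'F' (after the try/except). Output: YMF

Answer: YMF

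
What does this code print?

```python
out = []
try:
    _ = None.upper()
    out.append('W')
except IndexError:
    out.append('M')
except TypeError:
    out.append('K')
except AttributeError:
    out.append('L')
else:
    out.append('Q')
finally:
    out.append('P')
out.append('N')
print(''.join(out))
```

Execution trace: 'L' (except AttributeError) → 'P' (finally) → 'N' (after the try/except). Output: LPN

Answer: LPN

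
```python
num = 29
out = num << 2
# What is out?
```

Trace:
`num = 29` → num = 29
`out = num << 2` → out = 116
So out = 116

Answer: 116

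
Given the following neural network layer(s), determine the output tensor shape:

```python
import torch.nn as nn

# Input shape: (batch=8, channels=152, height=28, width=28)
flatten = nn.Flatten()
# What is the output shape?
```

Input: (8, 152, 28, 28) -> Output: (8, 119168)

Answer: (8, 119168)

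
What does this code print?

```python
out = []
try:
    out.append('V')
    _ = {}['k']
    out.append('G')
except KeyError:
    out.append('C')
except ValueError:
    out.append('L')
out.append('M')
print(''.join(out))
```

Execution trace: 'V' (try body) → 'C' (except KeyError) → 'M' (after the try/except). Output: VCM

Answer: VCM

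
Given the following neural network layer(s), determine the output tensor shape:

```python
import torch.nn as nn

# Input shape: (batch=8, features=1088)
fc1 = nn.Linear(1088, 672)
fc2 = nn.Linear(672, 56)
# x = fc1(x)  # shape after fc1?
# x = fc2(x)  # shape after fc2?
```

Input: (8, 1088) -> after fc1: (8, 672) -> Output: (8, 56)

Answer: (8, 56)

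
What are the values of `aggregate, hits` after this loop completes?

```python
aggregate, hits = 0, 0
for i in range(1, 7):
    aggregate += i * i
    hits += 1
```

Sum of squares and count
`aggregate, hits` takes the values: (0, 0) → (1, 0) → (1, 1) → (5, 1) → (5, 2) → (14, 2) → (14, 3) → (30, 3) → (30, 4) → (55, 4) → (55, 5) → (91, 5) → (91, 6)

Answer: 91, 6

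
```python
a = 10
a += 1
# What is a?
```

Trace:
`a = 10` → a = 10
`a += 1` → a = 11
So a = 11

Answer: 11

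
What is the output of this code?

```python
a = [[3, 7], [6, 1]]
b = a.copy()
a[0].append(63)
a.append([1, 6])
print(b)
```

Key concept: shallow copy with nested lists.
Step by step:
`a = [[3, 7], [6, 1]]` → a = [[3, 7], [6, 1]]
`b = a.copy()` → b = [[3, 7], [6, 1]]
`a[0].append(63)` → a = [[3, 7, 63], [6, 1]]; b = [[3, 7, 63], [6, 1]]
`a.append([1, 6])` → a = [[3, 7, 63], [6, 1], [1, 6]]
`print(b)` → prints [[3, 7, 63], [6, 1]]

Answer: [[3, 7, 63], [6, 1]]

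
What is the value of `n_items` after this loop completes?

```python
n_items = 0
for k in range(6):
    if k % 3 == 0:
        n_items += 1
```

Count numbers divisible by 3 in range(6)
`n_items` takes the values: 0 → 1 → 2

Answer: 2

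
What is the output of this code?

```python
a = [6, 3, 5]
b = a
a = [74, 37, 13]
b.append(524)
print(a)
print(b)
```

Key concept: rebinding vs mutation: a is rebound to a new list, b still points at the original.
Step by step:
`a = [6, 3, 5]` → a = [6, 3, 5]
`b = a` → b = [6, 3, 5] (same object as a)
`a = [74, 37, 13]` → a = [74, 37, 13]
`b.append(524)` → b = [6, 3, 5, 524]
`print(a)` → prints [74, 37, 13]
`print(b)` → prints [6, 3, 5, 524]

Answer:
[74, 37, 13]
[6, 3, 5, 524]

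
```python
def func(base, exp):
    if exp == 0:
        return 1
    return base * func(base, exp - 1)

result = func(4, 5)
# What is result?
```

func(4, 5) = 4 * 4 * 4 * 4 * 4 = 1024

Answer: 1024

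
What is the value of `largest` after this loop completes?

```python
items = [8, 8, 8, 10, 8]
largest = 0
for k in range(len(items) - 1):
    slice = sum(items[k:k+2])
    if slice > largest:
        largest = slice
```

Max sum of 2-element window in [8, 8, 8, 10, 8]
`largest` takes the values: 0 → 16 → 18

Answer: 18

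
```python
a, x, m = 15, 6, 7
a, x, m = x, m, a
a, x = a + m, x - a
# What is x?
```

Trace:
`a, x, m = 15, 6, 7` → a = 15; x = 6; m = 7
`a, x, m = x, m, a` → a = 6; x = 7; m = 15
`a, x = a + m, x - a` → a = 21; x = 1
So x = 1

Answer: 1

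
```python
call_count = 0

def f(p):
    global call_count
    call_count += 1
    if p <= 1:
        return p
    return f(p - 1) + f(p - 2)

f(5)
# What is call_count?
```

Calls(p) = 1 + Calls(p-1) + Calls(p-2); Calls(0)=Calls(1)=1. For p=5 this gives 15.

Answer: 15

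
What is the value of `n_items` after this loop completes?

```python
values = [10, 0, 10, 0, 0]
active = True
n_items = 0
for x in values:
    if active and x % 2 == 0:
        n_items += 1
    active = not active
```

Count even values at even positions
`n_items` takes the values: 0 → 1 → 2 → 3

Answer: 3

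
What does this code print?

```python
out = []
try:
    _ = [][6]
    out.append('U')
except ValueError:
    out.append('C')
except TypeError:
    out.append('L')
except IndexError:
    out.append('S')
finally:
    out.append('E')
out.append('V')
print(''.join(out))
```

Execution trace: 'S' (except IndexError) → 'E' (finally) → 'V' (after the try/except). Output: SEV

Answer: SEV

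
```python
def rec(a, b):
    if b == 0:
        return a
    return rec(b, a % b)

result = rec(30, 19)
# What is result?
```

rec(30, 19) -> rec(19, 11) -> rec(11, 8) -> rec(8, 3) -> rec(3, 2) -> rec(2, 1) -> rec(1, 0) -> 1

Answer: 1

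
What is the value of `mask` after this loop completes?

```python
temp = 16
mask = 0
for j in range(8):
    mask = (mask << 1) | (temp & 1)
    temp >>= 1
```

Reverse lowest 8 bits of 16
`mask` takes the values: 0 → 1 → 2 → 4 → 8

Answer: 8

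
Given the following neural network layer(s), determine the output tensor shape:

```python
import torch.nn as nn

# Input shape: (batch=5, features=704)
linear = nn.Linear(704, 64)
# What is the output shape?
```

Input: (5, 704) -> Output: (5, 64)

Answer: (5, 64)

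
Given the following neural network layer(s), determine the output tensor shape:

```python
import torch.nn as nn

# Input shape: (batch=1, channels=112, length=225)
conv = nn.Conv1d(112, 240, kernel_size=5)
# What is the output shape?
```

Input: (1, 112, 225) -> Output: (1, 240, 221)

Answer: (1, 240, 221)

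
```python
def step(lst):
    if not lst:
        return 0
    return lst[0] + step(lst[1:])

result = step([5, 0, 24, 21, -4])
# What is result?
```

5 + 0 + 24 + 21 + (-4) + 0 = 46

Answer: 46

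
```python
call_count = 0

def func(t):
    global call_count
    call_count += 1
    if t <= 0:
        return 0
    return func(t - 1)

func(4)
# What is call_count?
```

Linear recursion stepping by 1: 5 calls from t=4 down to ≤0.

Answer: 5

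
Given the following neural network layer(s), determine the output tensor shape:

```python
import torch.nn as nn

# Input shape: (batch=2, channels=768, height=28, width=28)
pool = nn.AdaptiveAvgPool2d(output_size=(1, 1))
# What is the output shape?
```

Input: (2, 768, 28, 28) -> Output: (2, 768, 1, 1)

Answer: (2, 768, 1, 1)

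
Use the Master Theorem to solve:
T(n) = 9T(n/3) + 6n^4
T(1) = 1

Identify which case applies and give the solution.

a=9, b=3, f(n)=6n^4. log_3(9) = 2. Since c=4 > 2 and the regularity condition holds (9(n/3)^4 = (9/3^4)n^4 with 9/3^4 < 1), Case 3 applies: T(n) = Θ(f(n)) = O(n^4).

Answer: O(n^4) - Case 3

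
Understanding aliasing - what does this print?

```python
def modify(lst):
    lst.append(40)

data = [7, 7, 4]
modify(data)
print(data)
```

Key concept: function modifies passed list.
Step by step:
`data = [7, 7, 4]` → data = [7, 7, 4]
`modify(data)` → data = [7, 7, 4, 40]
`print(data)` → prints [7, 7, 4, 40]

Answer: [7, 7, 4, 40]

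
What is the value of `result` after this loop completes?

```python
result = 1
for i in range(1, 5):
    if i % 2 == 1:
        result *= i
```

Product of odd numbers 1 to 4
`result` takes the values: 1 → 3

Answer: 3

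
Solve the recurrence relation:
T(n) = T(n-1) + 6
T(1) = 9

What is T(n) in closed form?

Unrolling: T(n) = T(1) + 6·(n-1) = 9 + 6(n-1) = 6n + 3.

Answer: T(n) = 6n + 3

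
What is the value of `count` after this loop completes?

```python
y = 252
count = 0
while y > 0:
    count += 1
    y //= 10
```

Count digits by repeated division by 10
`count` takes the values: 0 → 1 → 2 → 3

Answer: 3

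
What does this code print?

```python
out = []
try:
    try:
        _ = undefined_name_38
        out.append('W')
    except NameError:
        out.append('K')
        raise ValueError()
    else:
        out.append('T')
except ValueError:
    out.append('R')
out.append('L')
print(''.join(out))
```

Execution trace: 'K' (inner except NameError) → 'R' (outer except ValueError) → 'L' (after the try/except). Output: KRL

Answer: KRL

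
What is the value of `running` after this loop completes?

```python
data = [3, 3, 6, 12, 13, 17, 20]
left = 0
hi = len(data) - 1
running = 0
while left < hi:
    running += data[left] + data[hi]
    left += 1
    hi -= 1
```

Sum of pairs from ends
`running` takes the values: 0 → 23 → 43 → 62

Answer: 62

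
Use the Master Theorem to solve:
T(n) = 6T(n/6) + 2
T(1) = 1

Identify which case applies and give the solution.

a=6, b=6, f(n)=2. log_6(6) = 1. Since c=0 < 1, Case 1 applies: T(n) = Θ(n^log_b(a)) = O(n).

Answer: O(n) - Case 1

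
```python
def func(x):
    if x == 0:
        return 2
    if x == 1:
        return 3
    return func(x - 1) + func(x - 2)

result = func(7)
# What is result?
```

Build up from base cases: func(0)=2, func(1)=3, func(2)=5, func(3)=8, func(4)=13, func(5)=21, func(6)=34, ..., func(7)=55

Answer: 55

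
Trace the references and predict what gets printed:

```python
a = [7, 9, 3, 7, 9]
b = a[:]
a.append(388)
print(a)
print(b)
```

Key concept: slice [:] creates copy.
Step by step:
`a = [7, 9, 3, 7, 9]` → a = [7, 9, 3, 7, 9]
`b = a[:]` → b = [7, 9, 3, 7, 9]
`a.append(388)` → a = [7, 9, 3, 7, 9, 388]
`print(a)` → prints [7, 9, 3, 7, 9, 388]
`print(b)` → prints [7, 9, 3, 7, 9]

Answer:
[7, 9, 3, 7, 9, 388]
[7, 9, 3, 7, 9]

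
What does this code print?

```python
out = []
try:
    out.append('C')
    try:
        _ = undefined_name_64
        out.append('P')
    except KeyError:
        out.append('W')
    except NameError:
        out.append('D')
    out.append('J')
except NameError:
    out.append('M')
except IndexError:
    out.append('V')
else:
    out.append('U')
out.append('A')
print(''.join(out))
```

Execution trace: 'C' (try body) → 'D' (inner except NameError) → 'J' (try body, no exception) → 'U' (else) → 'A' (after the try/except). Output: CDJUA

Answer: CDJUA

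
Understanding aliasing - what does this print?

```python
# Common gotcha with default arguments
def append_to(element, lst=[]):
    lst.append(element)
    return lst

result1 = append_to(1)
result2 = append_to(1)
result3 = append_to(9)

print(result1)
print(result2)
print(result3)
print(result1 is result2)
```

Key concept: mutable default argument gotcha.
Step by step:
`result1 = append_to(1)` → result1 = [1]
`result2 = append_to(1)` → result1 = [1, 1] (same object as result2); result2 = [1, 1] (same object as result1)
`result3 = append_to(9)` → result1 = [1, 1, 9] (same object as result2, result3); result2 = [1, 1, 9] (same object as result1, result3); result3 = [1, 1, 9] (same object as result1, result2)
`print(result1)` → prints [1, 1, 9]
`print(result2)` → prints [1, 1, 9]
`print(result3)` → prints [1, 1, 9]
`print(result1 is result2)` → prints True

Answer:
[1, 1, 9]
[1, 1, 9]
[1, 1, 9]
True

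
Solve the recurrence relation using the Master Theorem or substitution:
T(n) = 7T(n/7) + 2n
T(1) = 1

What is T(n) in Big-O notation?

By Master Theorem: a=7, b=7, f(n)=2n. Since log_7(7) = 1 and f(n) = Θ(n^1), Case 2 applies. T(n) = O(n log n).

Answer: O(n log n)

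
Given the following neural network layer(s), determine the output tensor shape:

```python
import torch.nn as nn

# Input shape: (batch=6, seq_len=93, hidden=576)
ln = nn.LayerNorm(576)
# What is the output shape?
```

Input: (6, 93, 576) -> Output: (6, 93, 576)

Answer: (6, 93, 576)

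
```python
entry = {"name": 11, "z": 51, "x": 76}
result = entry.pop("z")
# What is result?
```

Trace:
`entry = {"name": 11, "z": 51, "x": 76}` → entry = {'name': 11, 'z': 51, 'x': 76}
`result = entry.pop("z")` → entry = {'name': 11, 'x': 76}; result = 51
So result = 51

Answer: 51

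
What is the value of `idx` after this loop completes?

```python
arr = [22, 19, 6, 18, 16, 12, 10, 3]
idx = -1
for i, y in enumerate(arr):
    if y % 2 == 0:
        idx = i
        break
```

First even number index in [22, 19, 6, 18, 16, 12, 10, 3]
`idx` takes the values: -1 → 0

Answer: 0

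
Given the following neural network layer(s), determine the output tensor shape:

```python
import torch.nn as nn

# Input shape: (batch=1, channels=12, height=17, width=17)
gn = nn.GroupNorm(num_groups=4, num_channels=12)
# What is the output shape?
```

Input: (1, 12, 17, 17) -> Output: (1, 12, 17, 17)

Answer: (1, 12, 17, 17)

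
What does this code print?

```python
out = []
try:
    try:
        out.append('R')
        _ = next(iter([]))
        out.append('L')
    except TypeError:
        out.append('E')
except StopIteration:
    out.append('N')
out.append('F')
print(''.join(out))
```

Execution trace: 'R' (try body) → 'N' (outer except StopIteration) → 'F' (after the try/except). Output: RNF

Answer: RNF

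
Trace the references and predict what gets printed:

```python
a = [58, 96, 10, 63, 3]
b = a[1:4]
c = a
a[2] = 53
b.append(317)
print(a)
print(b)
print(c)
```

Key concept: slice vs alias.
Step by step:
`a = [58, 96, 10, 63, 3]` → a = [58, 96, 10, 63, 3]
`b = a[1:4]` → b = [96, 10, 63]
`c = a` → c = [58, 96, 10, 63, 3] (same object as a)
`a[2] = 53` → a = [58, 96, 53, 63, 3] (same object as c); c = [58, 96, 53, 63, 3] (same object as a)
`b.append(317)` → b = [96, 10, 63, 317]
`print(a)` → prints [58, 96, 53, 63, 3]
`print(b)` → prints [96, 10, 63, 317]
`print(c)` → prints [58, 96, 53, 63, 3]

Answer:
[58, 96, 53, 63, 3]
[96, 10, 63, 317]
[58, 96, 53, 63, 3]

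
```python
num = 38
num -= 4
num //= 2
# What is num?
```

Trace:
`num = 38` → num = 38
`num -= 4` → num = 34
`num //= 2` → num = 17
So num = 17

Answer: 17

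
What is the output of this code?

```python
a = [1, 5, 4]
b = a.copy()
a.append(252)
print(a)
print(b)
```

Key concept: list.copy() creates independent copy.
Step by step:
`a = [1, 5, 4]` → a = [1, 5, 4]
`b = a.copy()` → b = [1, 5, 4]
`a.append(252)` → a = [1, 5, 4, 252]
`print(a)` → prints [1, 5, 4, 252]
`print(b)` → prints [1, 5, 4]

Answer:
[1, 5, 4, 252]
[1, 5, 4]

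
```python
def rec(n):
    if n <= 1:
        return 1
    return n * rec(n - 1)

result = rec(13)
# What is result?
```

rec(13) = 13 * 12 * 11 * 10 * 9 * 8 * 7 * 6 * 5 * 4 * 3 * 2 * 1 = 6227020800

Answer: 6227020800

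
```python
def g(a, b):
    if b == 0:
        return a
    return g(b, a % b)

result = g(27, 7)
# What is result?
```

g(27, 7) -> g(7, 6) -> g(6, 1) -> g(1, 0) -> 1

Answer: 1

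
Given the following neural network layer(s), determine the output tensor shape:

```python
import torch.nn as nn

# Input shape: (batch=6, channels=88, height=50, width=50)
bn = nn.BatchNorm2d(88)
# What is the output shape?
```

Input: (6, 88, 50, 50) -> Output: (6, 88, 50, 50)

Answer: (6, 88, 50, 50)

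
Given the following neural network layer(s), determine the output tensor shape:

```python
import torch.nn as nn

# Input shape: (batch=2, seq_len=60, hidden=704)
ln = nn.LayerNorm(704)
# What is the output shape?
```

Input: (2, 60, 704) -> Output: (2, 60, 704)

Answer: (2, 60, 704)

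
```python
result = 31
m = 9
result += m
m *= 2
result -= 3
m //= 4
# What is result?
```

Trace:
`result = 31` → result = 31
`m = 9` → m = 9
`result += m` → result = 40
`m *= 2` → m = 18
`result -= 3` → result = 37
`m //= 4` → m = 4
So result = 37

Answer: 37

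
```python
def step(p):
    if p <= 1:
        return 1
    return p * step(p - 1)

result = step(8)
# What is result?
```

step(8) = 8 * 7 * 6 * 5 * 4 * 3 * 2 * 1 = 40320

Answer: 40320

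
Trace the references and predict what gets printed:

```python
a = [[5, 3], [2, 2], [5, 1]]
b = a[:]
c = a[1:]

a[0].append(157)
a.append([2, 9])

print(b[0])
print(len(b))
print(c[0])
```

Key concept: slice with nested mutation.
Step by step:
`a = [[5, 3], [2, 2], [5, 1]]` → a = [[5, 3], [2, 2], [5, 1]]
`b = a[:]` → b = [[5, 3], [2, 2], [5, 1]]
`c = a[1:]` → c = [[2, 2], [5, 1]]
`a[0].append(157)` → a = [[5, 3, 157], [2, 2], [5, 1]]; b = [[5, 3, 157], [2, 2], [5, 1]]
`a.append([2, 9])` → a = [[5, 3, 157], [2, 2], [5, 1], [2, 9]]
`print(b[0])` → prints [5, 3, 157]
`print(len(b))` → prints 3
`print(c[0])` → prints [2, 2]

Answer:
[5, 3, 157]
3
[2, 2]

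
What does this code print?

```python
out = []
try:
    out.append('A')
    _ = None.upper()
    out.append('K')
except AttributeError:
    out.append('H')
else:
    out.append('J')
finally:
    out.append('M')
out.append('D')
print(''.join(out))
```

Execution trace: 'A' (try body) → 'H' (except AttributeError) → 'M' (finally) → 'D' (after the try/except). Output: AHMD

Answer: AHMD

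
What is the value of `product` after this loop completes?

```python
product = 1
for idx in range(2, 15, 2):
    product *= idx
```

Product of even numbers 2 to 14
`product` takes the values: 1 → 2 → 8 → 48 → 384 → 3840 → 46080 → 645120

Answer: 645120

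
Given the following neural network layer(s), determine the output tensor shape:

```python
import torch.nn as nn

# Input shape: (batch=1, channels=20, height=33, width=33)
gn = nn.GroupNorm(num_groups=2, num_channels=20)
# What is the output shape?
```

Input: (1, 20, 33, 33) -> Output: (1, 20, 33, 33)

Answer: (1, 20, 33, 33)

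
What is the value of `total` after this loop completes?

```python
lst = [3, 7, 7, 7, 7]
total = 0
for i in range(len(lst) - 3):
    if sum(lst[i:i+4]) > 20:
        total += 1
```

Count windows with sum > 20
`total` takes the values: 0 → 1 → 2

Answer: 2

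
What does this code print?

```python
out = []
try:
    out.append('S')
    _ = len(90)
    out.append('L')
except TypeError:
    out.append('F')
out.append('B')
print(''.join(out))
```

Execution trace: 'S' (try body) → 'F' (except TypeError) → 'B' (after the try/except). Output: SFB

Answer: SFB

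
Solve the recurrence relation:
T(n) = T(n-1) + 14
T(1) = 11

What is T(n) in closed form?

Unrolling: T(n) = T(1) + 14·(n-1) = 11 + 14(n-1) = 14n - 3.

Answer: T(n) = 14n - 3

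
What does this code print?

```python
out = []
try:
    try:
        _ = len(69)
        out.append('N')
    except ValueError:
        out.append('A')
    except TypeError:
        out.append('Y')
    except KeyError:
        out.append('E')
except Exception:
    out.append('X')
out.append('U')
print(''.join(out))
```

Execution trace: 'Y' (inner except TypeError) → 'U' (after the try/except). Output: YU

Answer: YU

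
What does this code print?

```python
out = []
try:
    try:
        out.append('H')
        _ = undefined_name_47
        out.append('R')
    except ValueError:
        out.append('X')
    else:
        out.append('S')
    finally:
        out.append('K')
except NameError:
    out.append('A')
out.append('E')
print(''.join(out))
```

Execution trace: 'H' (try body) → 'K' (finally) → 'A' (outer except NameError) → 'E' (after the try/except). Output: HKAE

Answer: HKAE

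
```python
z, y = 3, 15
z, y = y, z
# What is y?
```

Trace:
`z, y = 3, 15` → z = 3; y = 15
`z, y = y, z` → z = 15; y = 3
So y = 3

Answer: 3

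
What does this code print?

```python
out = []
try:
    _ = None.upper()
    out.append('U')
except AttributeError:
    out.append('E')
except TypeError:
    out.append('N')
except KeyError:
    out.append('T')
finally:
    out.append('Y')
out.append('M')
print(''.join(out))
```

Execution trace: 'E' (except AttributeError) → 'Y' (finally) → 'M' (after the try/except). Output: EYM

Answer: EYM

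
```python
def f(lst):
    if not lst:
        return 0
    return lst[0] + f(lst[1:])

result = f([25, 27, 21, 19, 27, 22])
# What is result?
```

25 + 27 + 21 + 19 + 27 + 22 + 0 = 141

Answer: 141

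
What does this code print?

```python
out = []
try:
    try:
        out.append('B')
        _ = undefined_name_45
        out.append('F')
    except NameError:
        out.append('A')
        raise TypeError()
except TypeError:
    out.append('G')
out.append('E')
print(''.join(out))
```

Execution trace: 'B' (inner try body) → 'A' (inner except NameError) → 'G' (outer except TypeError) → 'E' (after the try/except). Output: BAGE

Answer: BAGE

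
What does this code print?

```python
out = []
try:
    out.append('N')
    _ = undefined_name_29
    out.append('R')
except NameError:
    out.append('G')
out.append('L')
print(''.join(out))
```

Execution trace: 'N' (try body) → 'G' (except NameError) → 'L' (after the try/except). Output: NGL

Answer: NGL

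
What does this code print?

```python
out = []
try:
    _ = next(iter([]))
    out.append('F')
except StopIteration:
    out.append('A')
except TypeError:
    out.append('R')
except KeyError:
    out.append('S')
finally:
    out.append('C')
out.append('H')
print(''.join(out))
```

Execution trace: 'A' (except StopIteration) → 'C' (finally) → 'H' (after the try/except). Output: ACH

Answer: ACH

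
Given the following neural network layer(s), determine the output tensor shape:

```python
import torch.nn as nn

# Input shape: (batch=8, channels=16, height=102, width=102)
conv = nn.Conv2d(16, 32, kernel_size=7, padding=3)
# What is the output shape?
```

Input: (8, 16, 102, 102) -> Output: (8, 32, 102, 102)

Answer: (8, 32, 102, 102)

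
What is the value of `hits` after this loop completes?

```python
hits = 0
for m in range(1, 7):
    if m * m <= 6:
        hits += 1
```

Count numbers where m² ≤ 6
`hits` takes the values: 0 → 1 → 2

Answer: 2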